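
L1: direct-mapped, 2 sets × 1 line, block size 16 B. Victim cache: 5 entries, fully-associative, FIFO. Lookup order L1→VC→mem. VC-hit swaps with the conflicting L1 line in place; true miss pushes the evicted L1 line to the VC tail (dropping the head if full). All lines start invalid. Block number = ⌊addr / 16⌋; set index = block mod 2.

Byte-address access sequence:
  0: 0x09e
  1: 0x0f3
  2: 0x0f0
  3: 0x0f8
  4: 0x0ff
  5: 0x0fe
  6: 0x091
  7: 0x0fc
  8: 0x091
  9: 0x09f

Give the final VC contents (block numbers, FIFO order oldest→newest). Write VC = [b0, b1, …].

VC = [15]

  [0] addr=0x9e blk=9 s=1: MISS | VC []
  [1] addr=0xf3 blk=15 s=1: MISS | VC [9]
  [2] addr=0xf0 blk=15 s=1: L1-HIT | VC [9]
  [3] addr=0xf8 blk=15 s=1: L1-HIT | VC [9]
  [4] addr=0xff blk=15 s=1: L1-HIT | VC [9]
  [5] addr=0xfe blk=15 s=1: L1-HIT | VC [9]
  [6] addr=0x91 blk=9 s=1: VC-HIT | VC [15]
  [7] addr=0xfc blk=15 s=1: VC-HIT | VC [9]
  [8] addr=0x91 blk=9 s=1: VC-HIT | VC [15]
  [9] addr=0x9f blk=9 s=1: L1-HIT | VC [15]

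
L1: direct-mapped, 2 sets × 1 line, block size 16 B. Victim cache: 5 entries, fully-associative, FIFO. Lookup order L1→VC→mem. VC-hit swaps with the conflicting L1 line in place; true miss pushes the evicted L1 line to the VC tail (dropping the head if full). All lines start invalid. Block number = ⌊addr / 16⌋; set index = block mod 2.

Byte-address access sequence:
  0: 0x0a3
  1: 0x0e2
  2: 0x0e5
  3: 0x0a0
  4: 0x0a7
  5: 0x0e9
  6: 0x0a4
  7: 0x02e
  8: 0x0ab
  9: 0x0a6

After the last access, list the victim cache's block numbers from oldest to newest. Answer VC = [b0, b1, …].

#0 0xa3→b10/s0 MISS; vc=[]
#1 0xe2→b14/s0 MISS; vc=[10]
#2 0xe5→b14/s0 L1-HIT; vc=[10]
#3 0xa0→b10/s0 VC-HIT; vc=[14]
#4 0xa7→b10/s0 L1-HIT; vc=[14]
#5 0xe9→b14/s0 VC-HIT; vc=[10]
#6 0xa4→b10/s0 VC-HIT; vc=[14]
#7 0x2e→b2/s0 MISS; vc=[14,10]
#8 0xab→b10/s0 VC-HIT; vc=[14,2]
#9 0xa6→b10/s0 L1-HIT; vc=[14,2]

VC = [14, 2]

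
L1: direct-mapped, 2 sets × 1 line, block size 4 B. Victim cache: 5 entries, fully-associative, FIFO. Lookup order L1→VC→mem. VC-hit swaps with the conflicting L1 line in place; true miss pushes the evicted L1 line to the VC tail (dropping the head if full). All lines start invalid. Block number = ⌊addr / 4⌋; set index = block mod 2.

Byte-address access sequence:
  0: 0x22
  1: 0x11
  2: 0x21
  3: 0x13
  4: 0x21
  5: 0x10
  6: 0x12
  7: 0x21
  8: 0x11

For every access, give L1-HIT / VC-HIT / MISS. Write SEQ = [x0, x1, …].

  [0] addr=0x22 blk=8 s=0: MISS | VC []
  [1] addr=0x11 blk=4 s=0: MISS | VC [8]
  [2] addr=0x21 blk=8 s=0: VC-HIT | VC [4]
  [3] addr=0x13 blk=4 s=0: VC-HIT | VC [8]
  [4] addr=0x21 blk=8 s=0: VC-HIT | VC [4]
  [5] addr=0x10 blk=4 s=0: VC-HIT | VC [8]
  [6] addr=0x12 blk=4 s=0: L1-HIT | VC [8]
  [7] addr=0x21 blk=8 s=0: VC-HIT | VC [4]
  [8] addr=0x11 blk=4 s=0: VC-HIT | VC [8]

SEQ = [MISS, MISS, VC-HIT, VC-HIT, VC-HIT, VC-HIT, L1-HIT, VC-HIT, VC-HIT]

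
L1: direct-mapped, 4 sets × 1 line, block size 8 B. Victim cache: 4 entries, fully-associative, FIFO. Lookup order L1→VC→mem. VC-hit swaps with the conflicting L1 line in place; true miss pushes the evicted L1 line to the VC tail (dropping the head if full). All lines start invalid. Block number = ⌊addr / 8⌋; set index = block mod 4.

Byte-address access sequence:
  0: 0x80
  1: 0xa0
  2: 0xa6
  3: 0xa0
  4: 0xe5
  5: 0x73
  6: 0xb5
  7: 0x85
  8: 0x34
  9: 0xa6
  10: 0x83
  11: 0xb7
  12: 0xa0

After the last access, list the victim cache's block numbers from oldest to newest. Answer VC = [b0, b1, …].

VC = [28, 16, 14, 6]

  [0] addr=0x80 blk=16 s=0: MISS | VC []
  [1] addr=0xa0 blk=20 s=0: MISS | VC [16]
  [2] addr=0xa6 blk=20 s=0: L1-HIT | VC [16]
  [3] addr=0xa0 blk=20 s=0: L1-HIT | VC [16]
  [4] addr=0xe5 blk=28 s=0: MISS | VC [16, 20]
  [5] addr=0x73 blk=14 s=2: MISS | VC [16, 20]
  [6] addr=0xb5 blk=22 s=2: MISS | VC [16, 20, 14]
  [7] addr=0x85 blk=16 s=0: VC-HIT | VC [28, 20, 14]
  [8] addr=0x34 blk=6 s=2: MISS | VC [28, 20, 14, 22]
  [9] addr=0xa6 blk=20 s=0: VC-HIT | VC [28, 16, 14, 22]
  [10] addr=0x83 blk=16 s=0: VC-HIT | VC [28, 20, 14, 22]
  [11] addr=0xb7 blk=22 s=2: VC-HIT | VC [28, 20, 14, 6]
  [12] addr=0xa0 blk=20 s=0: VC-HIT | VC [28, 16, 14, 6]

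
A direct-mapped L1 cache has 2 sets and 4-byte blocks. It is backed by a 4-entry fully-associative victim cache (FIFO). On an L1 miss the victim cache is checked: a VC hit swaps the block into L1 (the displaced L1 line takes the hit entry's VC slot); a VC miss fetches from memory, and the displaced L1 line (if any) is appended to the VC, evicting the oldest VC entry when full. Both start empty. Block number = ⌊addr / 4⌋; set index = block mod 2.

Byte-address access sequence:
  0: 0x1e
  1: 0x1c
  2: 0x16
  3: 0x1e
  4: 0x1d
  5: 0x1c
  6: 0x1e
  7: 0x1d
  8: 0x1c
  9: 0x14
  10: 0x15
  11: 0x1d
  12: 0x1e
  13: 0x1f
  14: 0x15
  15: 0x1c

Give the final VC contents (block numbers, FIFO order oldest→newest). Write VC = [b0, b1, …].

VC = [5]

0: 0x1e (blk 7, set 1) → MISS  vc=[]
1: 0x1c (blk 7, set 1) → L1-HIT  vc=[]
2: 0x16 (blk 5, set 1) → MISS  vc=[7]
3: 0x1e (blk 7, set 1) → VC-HIT  vc=[5]
4: 0x1d (blk 7, set 1) → L1-HIT  vc=[5]
5: 0x1c (blk 7, set 1) → L1-HIT  vc=[5]
6: 0x1e (blk 7, set 1) → L1-HIT  vc=[5]
7: 0x1d (blk 7, set 1) → L1-HIT  vc=[5]
8: 0x1c (blk 7, set 1) → L1-HIT  vc=[5]
9: 0x14 (blk 5, set 1) → VC-HIT  vc=[7]
10: 0x15 (blk 5, set 1) → L1-HIT  vc=[7]
11: 0x1d (blk 7, set 1) → VC-HIT  vc=[5]
12: 0x1e (blk 7, set 1) → L1-HIT  vc=[5]
13: 0x1f (blk 7, set 1) → L1-HIT  vc=[5]
14: 0x15 (blk 5, set 1) → VC-HIT  vc=[7]
15: 0x1c (blk 7, set 1) → VC-HIT  vc=[5]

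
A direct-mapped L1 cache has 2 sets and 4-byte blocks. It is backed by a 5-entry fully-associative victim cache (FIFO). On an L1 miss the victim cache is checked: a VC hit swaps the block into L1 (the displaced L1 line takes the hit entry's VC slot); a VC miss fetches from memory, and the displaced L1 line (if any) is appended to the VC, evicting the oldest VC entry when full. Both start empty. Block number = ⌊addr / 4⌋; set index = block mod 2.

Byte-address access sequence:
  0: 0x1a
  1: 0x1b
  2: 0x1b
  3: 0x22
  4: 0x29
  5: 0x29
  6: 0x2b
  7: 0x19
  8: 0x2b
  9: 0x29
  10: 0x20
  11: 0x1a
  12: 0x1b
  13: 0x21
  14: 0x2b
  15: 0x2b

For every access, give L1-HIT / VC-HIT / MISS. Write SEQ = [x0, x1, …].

#0 0x1a→b6/s0 MISS; vc=[]
#1 0x1b→b6/s0 L1-HIT; vc=[]
#2 0x1b→b6/s0 L1-HIT; vc=[]
#3 0x22→b8/s0 MISS; vc=[6]
#4 0x29→b10/s0 MISS; vc=[6,8]
#5 0x29→b10/s0 L1-HIT; vc=[6,8]
#6 0x2b→b10/s0 L1-HIT; vc=[6,8]
#7 0x19→b6/s0 VC-HIT; vc=[10,8]
#8 0x2b→b10/s0 VC-HIT; vc=[6,8]
#9 0x29→b10/s0 L1-HIT; vc=[6,8]
#10 0x20→b8/s0 VC-HIT; vc=[6,10]
#11 0x1a→b6/s0 VC-HIT; vc=[8,10]
#12 0x1b→b6/s0 L1-HIT; vc=[8,10]
#13 0x21→b8/s0 VC-HIT; vc=[6,10]
#14 0x2b→b10/s0 VC-HIT; vc=[6,8]
#15 0x2b→b10/s0 L1-HIT; vc=[6,8]

SEQ = [MISS, L1-HIT, L1-HIT, MISS, MISS, L1-HIT, L1-HIT, VC-HIT, VC-HIT, L1-HIT, VC-HIT, VC-HIT, L1-HIT, VC-HIT, VC-HIT, L1-HIT]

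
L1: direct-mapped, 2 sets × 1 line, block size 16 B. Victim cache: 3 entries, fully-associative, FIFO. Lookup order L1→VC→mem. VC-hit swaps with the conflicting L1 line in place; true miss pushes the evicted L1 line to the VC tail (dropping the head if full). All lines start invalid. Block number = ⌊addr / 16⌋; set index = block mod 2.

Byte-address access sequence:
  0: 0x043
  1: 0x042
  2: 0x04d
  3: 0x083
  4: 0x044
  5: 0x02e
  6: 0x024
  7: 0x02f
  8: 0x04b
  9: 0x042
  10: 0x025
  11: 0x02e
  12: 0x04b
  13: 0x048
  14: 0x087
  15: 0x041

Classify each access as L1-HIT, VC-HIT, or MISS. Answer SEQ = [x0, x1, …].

SEQ = [MISS, L1-HIT, L1-HIT, MISS, VC-HIT, MISS, L1-HIT, L1-HIT, VC-HIT, L1-HIT, VC-HIT, L1-HIT, VC-HIT, L1-HIT, VC-HIT, VC-HIT]

  [0] addr=0x43 blk=4 s=0: MISS | VC []
  [1] addr=0x42 blk=4 s=0: L1-HIT | VC []
  [2] addr=0x4d blk=4 s=0: L1-HIT | VC []
  [3] addr=0x83 blk=8 s=0: MISS | VC [4]
  [4] addr=0x44 blk=4 s=0: VC-HIT | VC [8]
  [5] addr=0x2e blk=2 s=0: MISS | VC [8, 4]
  [6] addr=0x24 blk=2 s=0: L1-HIT | VC [8, 4]
  [7] addr=0x2f blk=2 s=0: L1-HIT | VC [8, 4]
  [8] addr=0x4b blk=4 s=0: VC-HIT | VC [8, 2]
  [9] addr=0x42 blk=4 s=0: L1-HIT | VC [8, 2]
  [10] addr=0x25 blk=2 s=0: VC-HIT | VC [8, 4]
  [11] addr=0x2e blk=2 s=0: L1-HIT | VC [8, 4]
  [12] addr=0x4b blk=4 s=0: VC-HIT | VC [8, 2]
  [13] addr=0x48 blk=4 s=0: L1-HIT | VC [8, 2]
  [14] addr=0x87 blk=8 s=0: VC-HIT | VC [4, 2]
  [15] addr=0x41 blk=4 s=0: VC-HIT | VC [8, 2]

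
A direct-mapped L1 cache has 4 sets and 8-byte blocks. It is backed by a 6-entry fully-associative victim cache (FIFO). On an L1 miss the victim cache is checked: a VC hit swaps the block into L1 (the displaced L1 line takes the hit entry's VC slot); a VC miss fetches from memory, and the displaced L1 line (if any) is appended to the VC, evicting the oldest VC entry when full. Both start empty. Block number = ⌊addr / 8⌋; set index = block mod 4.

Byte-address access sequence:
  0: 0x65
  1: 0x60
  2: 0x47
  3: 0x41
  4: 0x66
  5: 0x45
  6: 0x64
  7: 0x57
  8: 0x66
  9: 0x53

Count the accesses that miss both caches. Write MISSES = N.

0: 0x65 (blk 12, set 0) → MISS  vc=[]
1: 0x60 (blk 12, set 0) → L1-HIT  vc=[]
2: 0x47 (blk 8, set 0) → MISS  vc=[12]
3: 0x41 (blk 8, set 0) → L1-HIT  vc=[12]
4: 0x66 (blk 12, set 0) → VC-HIT  vc=[8]
5: 0x45 (blk 8, set 0) → VC-HIT  vc=[12]
6: 0x64 (blk 12, set 0) → VC-HIT  vc=[8]
7: 0x57 (blk 10, set 2) → MISS  vc=[8]
8: 0x66 (blk 12, set 0) → L1-HIT  vc=[8]
9: 0x53 (blk 10, set 2) → L1-HIT  vc=[8]

MISSES = 3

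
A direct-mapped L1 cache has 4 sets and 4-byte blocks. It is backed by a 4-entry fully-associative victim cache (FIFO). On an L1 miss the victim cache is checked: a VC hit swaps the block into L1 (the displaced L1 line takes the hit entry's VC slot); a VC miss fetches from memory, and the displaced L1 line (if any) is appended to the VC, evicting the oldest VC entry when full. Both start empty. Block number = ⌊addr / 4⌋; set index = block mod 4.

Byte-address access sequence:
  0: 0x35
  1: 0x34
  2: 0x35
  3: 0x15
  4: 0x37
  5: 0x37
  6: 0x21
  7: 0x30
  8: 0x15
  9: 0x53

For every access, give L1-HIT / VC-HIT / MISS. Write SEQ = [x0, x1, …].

SEQ = [MISS, L1-HIT, L1-HIT, MISS, VC-HIT, L1-HIT, MISS, MISS, VC-HIT, MISS]

  [0] addr=0x35 blk=13 s=1: MISS | VC []
  [1] addr=0x34 blk=13 s=1: L1-HIT | VC []
  [2] addr=0x35 blk=13 s=1: L1-HIT | VC []
  [3] addr=0x15 blk=5 s=1: MISS | VC [13]
  [4] addr=0x37 blk=13 s=1: VC-HIT | VC [5]
  [5] addr=0x37 blk=13 s=1: L1-HIT | VC [5]
  [6] addr=0x21 blk=8 s=0: MISS | VC [5]
  [7] addr=0x30 blk=12 s=0: MISS | VC [5, 8]
  [8] addr=0x15 blk=5 s=1: VC-HIT | VC [13, 8]
  [9] addr=0x53 blk=20 s=0: MISS | VC [13, 8, 12]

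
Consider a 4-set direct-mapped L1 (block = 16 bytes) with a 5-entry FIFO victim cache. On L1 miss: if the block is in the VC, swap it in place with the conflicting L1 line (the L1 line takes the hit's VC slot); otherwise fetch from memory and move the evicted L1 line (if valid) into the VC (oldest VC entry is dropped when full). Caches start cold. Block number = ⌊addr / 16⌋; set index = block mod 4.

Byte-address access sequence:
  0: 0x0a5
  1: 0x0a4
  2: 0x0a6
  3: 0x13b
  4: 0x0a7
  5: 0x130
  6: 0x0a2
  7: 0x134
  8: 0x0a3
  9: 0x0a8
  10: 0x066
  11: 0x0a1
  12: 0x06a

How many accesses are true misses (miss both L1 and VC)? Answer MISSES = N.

#0 0xa5→b10/s2 MISS; vc=[]
#1 0xa4→b10/s2 L1-HIT; vc=[]
#2 0xa6→b10/s2 L1-HIT; vc=[]
#3 0x13b→b19/s3 MISS; vc=[]
#4 0xa7→b10/s2 L1-HIT; vc=[]
#5 0x130→b19/s3 L1-HIT; vc=[]
#6 0xa2→b10/s2 L1-HIT; vc=[]
#7 0x134→b19/s3 L1-HIT; vc=[]
#8 0xa3→b10/s2 L1-HIT; vc=[]
#9 0xa8→b10/s2 L1-HIT; vc=[]
#10 0x66→b6/s2 MISS; vc=[10]
#11 0xa1→b10/s2 VC-HIT; vc=[6]
#12 0x6a→b6/s2 VC-HIT; vc=[10]

MISSES = 3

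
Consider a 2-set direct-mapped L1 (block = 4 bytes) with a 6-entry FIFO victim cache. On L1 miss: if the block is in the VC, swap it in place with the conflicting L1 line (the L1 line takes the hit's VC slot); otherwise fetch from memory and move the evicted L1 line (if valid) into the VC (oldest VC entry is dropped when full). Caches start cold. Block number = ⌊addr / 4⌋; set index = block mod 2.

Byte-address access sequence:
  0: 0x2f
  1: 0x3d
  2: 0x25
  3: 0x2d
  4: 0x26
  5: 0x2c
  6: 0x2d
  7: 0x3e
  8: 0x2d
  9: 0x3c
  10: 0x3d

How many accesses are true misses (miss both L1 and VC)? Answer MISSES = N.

MISSES = 3

#0 0x2f→b11/s1 MISS; vc=[]
#1 0x3d→b15/s1 MISS; vc=[11]
#2 0x25→b9/s1 MISS; vc=[11,15]
#3 0x2d→b11/s1 VC-HIT; vc=[9,15]
#4 0x26→b9/s1 VC-HIT; vc=[11,15]
#5 0x2c→b11/s1 VC-HIT; vc=[9,15]
#6 0x2d→b11/s1 L1-HIT; vc=[9,15]
#7 0x3e→b15/s1 VC-HIT; vc=[9,11]
#8 0x2d→b11/s1 VC-HIT; vc=[9,15]
#9 0x3c→b15/s1 VC-HIT; vc=[9,11]
#10 0x3d→b15/s1 L1-HIT; vc=[9,11]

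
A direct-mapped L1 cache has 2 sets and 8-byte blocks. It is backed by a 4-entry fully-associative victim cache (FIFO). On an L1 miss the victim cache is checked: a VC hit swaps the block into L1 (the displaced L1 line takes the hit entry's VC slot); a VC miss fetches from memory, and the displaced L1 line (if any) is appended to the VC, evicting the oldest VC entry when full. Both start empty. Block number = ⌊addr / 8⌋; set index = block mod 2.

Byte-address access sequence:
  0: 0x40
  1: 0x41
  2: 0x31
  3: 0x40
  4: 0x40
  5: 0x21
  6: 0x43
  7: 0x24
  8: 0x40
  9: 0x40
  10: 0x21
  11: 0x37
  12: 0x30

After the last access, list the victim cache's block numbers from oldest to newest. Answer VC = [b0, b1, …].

  [0] addr=0x40 blk=8 s=0: MISS | VC []
  [1] addr=0x41 blk=8 s=0: L1-HIT | VC []
  [2] addr=0x31 blk=6 s=0: MISS | VC [8]
  [3] addr=0x40 blk=8 s=0: VC-HIT | VC [6]
  [4] addr=0x40 blk=8 s=0: L1-HIT | VC [6]
  [5] addr=0x21 blk=4 s=0: MISS | VC [6, 8]
  [6] addr=0x43 blk=8 s=0: VC-HIT | VC [6, 4]
  [7] addr=0x24 blk=4 s=0: VC-HIT | VC [6, 8]
  [8] addr=0x40 blk=8 s=0: VC-HIT | VC [6, 4]
  [9] addr=0x40 blk=8 s=0: L1-HIT | VC [6, 4]
  [10] addr=0x21 blk=4 s=0: VC-HIT | VC [6, 8]
  [11] addr=0x37 blk=6 s=0: VC-HIT | VC [4, 8]
  [12] addr=0x30 blk=6 s=0: L1-HIT | VC [4, 8]

VC = [4, 8]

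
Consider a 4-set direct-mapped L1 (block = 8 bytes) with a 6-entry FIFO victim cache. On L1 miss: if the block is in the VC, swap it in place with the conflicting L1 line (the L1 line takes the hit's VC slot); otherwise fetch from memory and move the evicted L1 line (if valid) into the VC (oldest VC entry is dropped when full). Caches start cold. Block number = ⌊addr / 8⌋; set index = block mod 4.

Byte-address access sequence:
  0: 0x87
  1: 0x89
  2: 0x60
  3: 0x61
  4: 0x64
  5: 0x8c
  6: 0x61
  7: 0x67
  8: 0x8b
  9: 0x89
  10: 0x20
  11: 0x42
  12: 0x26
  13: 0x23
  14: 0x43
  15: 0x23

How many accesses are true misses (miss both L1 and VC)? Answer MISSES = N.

0: 0x87 (blk 16, set 0) → MISS  vc=[]
1: 0x89 (blk 17, set 1) → MISS  vc=[]
2: 0x60 (blk 12, set 0) → MISS  vc=[16]
3: 0x61 (blk 12, set 0) → L1-HIT  vc=[16]
4: 0x64 (blk 12, set 0) → L1-HIT  vc=[16]
5: 0x8c (blk 17, set 1) → L1-HIT  vc=[16]
6: 0x61 (blk 12, set 0) → L1-HIT  vc=[16]
7: 0x67 (blk 12, set 0) → L1-HIT  vc=[16]
8: 0x8b (blk 17, set 1) → L1-HIT  vc=[16]
9: 0x89 (blk 17, set 1) → L1-HIT  vc=[16]
10: 0x20 (blk 4, set 0) → MISS  vc=[16, 12]
11: 0x42 (blk 8, set 0) → MISS  vc=[16, 12, 4]
12: 0x26 (blk 4, set 0) → VC-HIT  vc=[16, 12, 8]
13: 0x23 (blk 4, set 0) → L1-HIT  vc=[16, 12, 8]
14: 0x43 (blk 8, set 0) → VC-HIT  vc=[16, 12, 4]
15: 0x23 (blk 4, set 0) → VC-HIT  vc=[16, 12, 8]

MISSES = 5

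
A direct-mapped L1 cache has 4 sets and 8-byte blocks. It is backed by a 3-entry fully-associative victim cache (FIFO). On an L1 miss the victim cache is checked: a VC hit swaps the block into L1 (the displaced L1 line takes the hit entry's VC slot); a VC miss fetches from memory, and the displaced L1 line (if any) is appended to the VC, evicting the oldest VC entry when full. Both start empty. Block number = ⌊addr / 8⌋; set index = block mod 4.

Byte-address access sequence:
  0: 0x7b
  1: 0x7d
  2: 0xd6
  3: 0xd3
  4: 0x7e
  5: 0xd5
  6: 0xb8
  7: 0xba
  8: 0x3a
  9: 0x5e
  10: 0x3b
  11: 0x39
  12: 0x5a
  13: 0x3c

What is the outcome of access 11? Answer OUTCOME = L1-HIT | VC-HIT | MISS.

OUTCOME = L1-HIT

#0 0x7b→b15/s3 MISS; vc=[]
#1 0x7d→b15/s3 L1-HIT; vc=[]
#2 0xd6→b26/s2 MISS; vc=[]
#3 0xd3→b26/s2 L1-HIT; vc=[]
#4 0x7e→b15/s3 L1-HIT; vc=[]
#5 0xd5→b26/s2 L1-HIT; vc=[]
#6 0xb8→b23/s3 MISS; vc=[15]
#7 0xba→b23/s3 L1-HIT; vc=[15]
#8 0x3a→b7/s3 MISS; vc=[15,23]
#9 0x5e→b11/s3 MISS; vc=[15,23,7]
#10 0x3b→b7/s3 VC-HIT; vc=[15,23,11]
#11 0x39→b7/s3 L1-HIT; vc=[15,23,11]
#12 0x5a→b11/s3 VC-HIT; vc=[15,23,7]
#13 0x3c→b7/s3 VC-HIT; vc=[15,23,11]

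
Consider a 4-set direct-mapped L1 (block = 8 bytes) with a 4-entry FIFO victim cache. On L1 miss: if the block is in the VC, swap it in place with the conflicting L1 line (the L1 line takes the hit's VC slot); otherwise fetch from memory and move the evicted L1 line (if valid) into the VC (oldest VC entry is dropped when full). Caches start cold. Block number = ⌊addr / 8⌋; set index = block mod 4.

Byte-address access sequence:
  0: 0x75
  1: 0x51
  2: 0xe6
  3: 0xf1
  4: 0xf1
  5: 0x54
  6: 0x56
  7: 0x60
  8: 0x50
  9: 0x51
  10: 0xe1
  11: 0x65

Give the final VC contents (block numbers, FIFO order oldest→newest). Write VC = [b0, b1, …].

#0 0x75→b14/s2 MISS; vc=[]
#1 0x51→b10/s2 MISS; vc=[14]
#2 0xe6→b28/s0 MISS; vc=[14]
#3 0xf1→b30/s2 MISS; vc=[14,10]
#4 0xf1→b30/s2 L1-HIT; vc=[14,10]
#5 0x54→b10/s2 VC-HIT; vc=[14,30]
#6 0x56→b10/s2 L1-HIT; vc=[14,30]
#7 0x60→b12/s0 MISS; vc=[14,30,28]
#8 0x50→b10/s2 L1-HIT; vc=[14,30,28]
#9 0x51→b10/s2 L1-HIT; vc=[14,30,28]
#10 0xe1→b28/s0 VC-HIT; vc=[14,30,12]
#11 0x65→b12/s0 VC-HIT; vc=[14,30,28]

VC = [14, 30, 28]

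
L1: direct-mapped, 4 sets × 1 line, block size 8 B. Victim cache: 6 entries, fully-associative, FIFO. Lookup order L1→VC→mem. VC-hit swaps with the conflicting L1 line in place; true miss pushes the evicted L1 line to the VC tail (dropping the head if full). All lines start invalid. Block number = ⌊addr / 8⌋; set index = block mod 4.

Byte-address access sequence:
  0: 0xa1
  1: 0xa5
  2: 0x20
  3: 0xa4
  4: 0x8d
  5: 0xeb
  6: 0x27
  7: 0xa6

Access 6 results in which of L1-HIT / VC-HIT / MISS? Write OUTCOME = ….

0: 0xa1 (blk 20, set 0) → MISS  vc=[]
1: 0xa5 (blk 20, set 0) → L1-HIT  vc=[]
2: 0x20 (blk 4, set 0) → MISS  vc=[20]
3: 0xa4 (blk 20, set 0) → VC-HIT  vc=[4]
4: 0x8d (blk 17, set 1) → MISS  vc=[4]
5: 0xeb (blk 29, set 1) → MISS  vc=[4, 17]
6: 0x27 (blk 4, set 0) → VC-HIT  vc=[20, 17]
7: 0xa6 (blk 20, set 0) → VC-HIT  vc=[4, 17]

OUTCOME = VC-HIT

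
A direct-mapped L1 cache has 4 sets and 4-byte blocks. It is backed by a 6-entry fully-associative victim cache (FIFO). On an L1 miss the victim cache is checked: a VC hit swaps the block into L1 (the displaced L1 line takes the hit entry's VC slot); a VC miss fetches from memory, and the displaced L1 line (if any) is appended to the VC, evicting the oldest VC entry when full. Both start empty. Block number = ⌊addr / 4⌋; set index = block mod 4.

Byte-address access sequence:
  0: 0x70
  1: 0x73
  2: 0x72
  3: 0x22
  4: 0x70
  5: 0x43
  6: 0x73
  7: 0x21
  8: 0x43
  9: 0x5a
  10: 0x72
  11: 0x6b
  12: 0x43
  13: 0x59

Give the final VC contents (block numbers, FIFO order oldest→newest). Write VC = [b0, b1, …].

#0 0x70→b28/s0 MISS; vc=[]
#1 0x73→b28/s0 L1-HIT; vc=[]
#2 0x72→b28/s0 L1-HIT; vc=[]
#3 0x22→b8/s0 MISS; vc=[28]
#4 0x70→b28/s0 VC-HIT; vc=[8]
#5 0x43→b16/s0 MISS; vc=[8,28]
#6 0x73→b28/s0 VC-HIT; vc=[8,16]
#7 0x21→b8/s0 VC-HIT; vc=[28,16]
#8 0x43→b16/s0 VC-HIT; vc=[28,8]
#9 0x5a→b22/s2 MISS; vc=[28,8]
#10 0x72→b28/s0 VC-HIT; vc=[16,8]
#11 0x6b→b26/s2 MISS; vc=[16,8,22]
#12 0x43→b16/s0 VC-HIT; vc=[28,8,22]
#13 0x59→b22/s2 VC-HIT; vc=[28,8,26]

VC = [28, 8, 26]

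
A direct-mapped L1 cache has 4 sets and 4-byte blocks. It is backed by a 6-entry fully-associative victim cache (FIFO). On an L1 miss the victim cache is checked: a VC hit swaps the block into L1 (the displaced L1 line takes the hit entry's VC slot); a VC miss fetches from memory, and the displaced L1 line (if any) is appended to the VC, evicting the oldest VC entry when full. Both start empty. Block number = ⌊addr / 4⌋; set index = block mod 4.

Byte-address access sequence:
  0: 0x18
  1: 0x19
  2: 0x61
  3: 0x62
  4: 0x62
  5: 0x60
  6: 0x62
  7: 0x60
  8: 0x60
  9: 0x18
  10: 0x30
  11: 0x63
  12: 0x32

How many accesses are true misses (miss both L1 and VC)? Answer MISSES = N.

#0 0x18→b6/s2 MISS; vc=[]
#1 0x19→b6/s2 L1-HIT; vc=[]
#2 0x61→b24/s0 MISS; vc=[]
#3 0x62→b24/s0 L1-HIT; vc=[]
#4 0x62→b24/s0 L1-HIT; vc=[]
#5 0x60→b24/s0 L1-HIT; vc=[]
#6 0x62→b24/s0 L1-HIT; vc=[]
#7 0x60→b24/s0 L1-HIT; vc=[]
#8 0x60→b24/s0 L1-HIT; vc=[]
#9 0x18→b6/s2 L1-HIT; vc=[]
#10 0x30→b12/s0 MISS; vc=[24]
#11 0x63→b24/s0 VC-HIT; vc=[12]
#12 0x32→b12/s0 VC-HIT; vc=[24]

MISSES = 3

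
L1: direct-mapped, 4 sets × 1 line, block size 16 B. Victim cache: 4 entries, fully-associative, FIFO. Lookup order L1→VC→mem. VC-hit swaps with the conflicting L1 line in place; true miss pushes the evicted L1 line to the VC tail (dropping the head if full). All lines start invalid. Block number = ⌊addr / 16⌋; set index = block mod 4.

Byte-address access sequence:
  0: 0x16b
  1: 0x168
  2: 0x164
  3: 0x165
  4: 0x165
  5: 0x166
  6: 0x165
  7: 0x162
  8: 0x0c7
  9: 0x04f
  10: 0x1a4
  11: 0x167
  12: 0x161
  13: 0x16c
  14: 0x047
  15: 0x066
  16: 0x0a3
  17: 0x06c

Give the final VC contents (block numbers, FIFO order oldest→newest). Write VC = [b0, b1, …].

0: 0x16b (blk 22, set 2) → MISS  vc=[]
1: 0x168 (blk 22, set 2) → L1-HIT  vc=[]
2: 0x164 (blk 22, set 2) → L1-HIT  vc=[]
3: 0x165 (blk 22, set 2) → L1-HIT  vc=[]
4: 0x165 (blk 22, set 2) → L1-HIT  vc=[]
5: 0x166 (blk 22, set 2) → L1-HIT  vc=[]
6: 0x165 (blk 22, set 2) → L1-HIT  vc=[]
7: 0x162 (blk 22, set 2) → L1-HIT  vc=[]
8: 0xc7 (blk 12, set 0) → MISS  vc=[]
9: 0x4f (blk 4, set 0) → MISS  vc=[12]
10: 0x1a4 (blk 26, set 2) → MISS  vc=[12, 22]
11: 0x167 (blk 22, set 2) → VC-HIT  vc=[12, 26]
12: 0x161 (blk 22, set 2) → L1-HIT  vc=[12, 26]
13: 0x16c (blk 22, set 2) → L1-HIT  vc=[12, 26]
14: 0x47 (blk 4, set 0) → L1-HIT  vc=[12, 26]
15: 0x66 (blk 6, set 2) → MISS  vc=[12, 26, 22]
16: 0xa3 (blk 10, set 2) → MISS  vc=[12, 26, 22, 6]
17: 0x6c (blk 6, set 2) → VC-HIT  vc=[12, 26, 22, 10]

VC = [12, 26, 22, 10]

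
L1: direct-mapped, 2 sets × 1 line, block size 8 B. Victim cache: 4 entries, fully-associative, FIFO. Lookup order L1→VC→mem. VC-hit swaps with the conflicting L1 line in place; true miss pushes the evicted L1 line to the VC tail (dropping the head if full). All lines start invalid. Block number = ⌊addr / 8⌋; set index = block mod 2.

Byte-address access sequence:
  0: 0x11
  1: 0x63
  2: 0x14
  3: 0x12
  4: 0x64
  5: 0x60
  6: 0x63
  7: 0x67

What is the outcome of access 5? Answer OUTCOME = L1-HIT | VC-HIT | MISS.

#0 0x11→b2/s0 MISS; vc=[]
#1 0x63→b12/s0 MISS; vc=[2]
#2 0x14→b2/s0 VC-HIT; vc=[12]
#3 0x12→b2/s0 L1-HIT; vc=[12]
#4 0x64→b12/s0 VC-HIT; vc=[2]
#5 0x60→b12/s0 L1-HIT; vc=[2]
#6 0x63→b12/s0 L1-HIT; vc=[2]
#7 0x67→b12/s0 L1-HIT; vc=[2]

OUTCOME = L1-HIT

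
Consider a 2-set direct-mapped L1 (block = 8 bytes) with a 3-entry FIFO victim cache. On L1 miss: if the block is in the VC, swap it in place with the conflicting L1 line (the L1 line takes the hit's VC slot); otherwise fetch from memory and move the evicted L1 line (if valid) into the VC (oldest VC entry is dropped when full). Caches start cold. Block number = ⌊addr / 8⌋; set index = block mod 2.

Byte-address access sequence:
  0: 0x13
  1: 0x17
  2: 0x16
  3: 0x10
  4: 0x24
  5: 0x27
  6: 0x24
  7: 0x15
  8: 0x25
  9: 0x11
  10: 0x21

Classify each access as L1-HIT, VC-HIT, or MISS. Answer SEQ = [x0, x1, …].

#0 0x13→b2/s0 MISS; vc=[]
#1 0x17→b2/s0 L1-HIT; vc=[]
#2 0x16→b2/s0 L1-HIT; vc=[]
#3 0x10→b2/s0 L1-HIT; vc=[]
#4 0x24→b4/s0 MISS; vc=[2]
#5 0x27→b4/s0 L1-HIT; vc=[2]
#6 0x24→b4/s0 L1-HIT; vc=[2]
#7 0x15→b2/s0 VC-HIT; vc=[4]
#8 0x25→b4/s0 VC-HIT; vc=[2]
#9 0x11→b2/s0 VC-HIT; vc=[4]
#10 0x21→b4/s0 VC-HIT; vc=[2]

SEQ = [MISS, L1-HIT, L1-HIT, L1-HIT, MISS, L1-HIT, L1-HIT, VC-HIT, VC-HIT, VC-HIT, VC-HIT]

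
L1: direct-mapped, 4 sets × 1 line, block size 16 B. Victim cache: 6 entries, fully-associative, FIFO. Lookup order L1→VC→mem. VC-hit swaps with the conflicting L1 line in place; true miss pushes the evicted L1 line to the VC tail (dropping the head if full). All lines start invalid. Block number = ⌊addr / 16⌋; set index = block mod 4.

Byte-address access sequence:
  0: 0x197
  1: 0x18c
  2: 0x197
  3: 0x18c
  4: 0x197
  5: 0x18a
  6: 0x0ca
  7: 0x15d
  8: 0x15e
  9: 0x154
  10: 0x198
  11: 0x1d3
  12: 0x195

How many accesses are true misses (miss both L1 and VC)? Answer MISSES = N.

#0 0x197→b25/s1 MISS; vc=[]
#1 0x18c→b24/s0 MISS; vc=[]
#2 0x197→b25/s1 L1-HIT; vc=[]
#3 0x18c→b24/s0 L1-HIT; vc=[]
#4 0x197→b25/s1 L1-HIT; vc=[]
#5 0x18a→b24/s0 L1-HIT; vc=[]
#6 0xca→b12/s0 MISS; vc=[24]
#7 0x15d→b21/s1 MISS; vc=[24,25]
#8 0x15e→b21/s1 L1-HIT; vc=[24,25]
#9 0x154→b21/s1 L1-HIT; vc=[24,25]
#10 0x198→b25/s1 VC-HIT; vc=[24,21]
#11 0x1d3→b29/s1 MISS; vc=[24,21,25]
#12 0x195→b25/s1 VC-HIT; vc=[24,21,29]

MISSES = 5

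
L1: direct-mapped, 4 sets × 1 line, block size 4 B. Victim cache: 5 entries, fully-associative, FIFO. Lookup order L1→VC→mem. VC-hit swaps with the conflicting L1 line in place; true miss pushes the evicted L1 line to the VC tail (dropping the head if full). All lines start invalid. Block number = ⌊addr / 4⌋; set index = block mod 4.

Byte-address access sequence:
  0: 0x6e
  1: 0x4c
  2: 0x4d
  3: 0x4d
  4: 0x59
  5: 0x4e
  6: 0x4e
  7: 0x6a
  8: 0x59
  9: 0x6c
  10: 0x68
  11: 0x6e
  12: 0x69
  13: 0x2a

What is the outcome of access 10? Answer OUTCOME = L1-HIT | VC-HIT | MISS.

0: 0x6e (blk 27, set 3) → MISS  vc=[]
1: 0x4c (blk 19, set 3) → MISS  vc=[27]
2: 0x4d (blk 19, set 3) → L1-HIT  vc=[27]
3: 0x4d (blk 19, set 3) → L1-HIT  vc=[27]
4: 0x59 (blk 22, set 2) → MISS  vc=[27]
5: 0x4e (blk 19, set 3) → L1-HIT  vc=[27]
6: 0x4e (blk 19, set 3) → L1-HIT  vc=[27]
7: 0x6a (blk 26, set 2) → MISS  vc=[27, 22]
8: 0x59 (blk 22, set 2) → VC-HIT  vc=[27, 26]
9: 0x6c (blk 27, set 3) → VC-HIT  vc=[19, 26]
10: 0x68 (blk 26, set 2) → VC-HIT  vc=[19, 22]
11: 0x6e (blk 27, set 3) → L1-HIT  vc=[19, 22]
12: 0x69 (blk 26, set 2) → L1-HIT  vc=[19, 22]
13: 0x2a (blk 10, set 2) → MISS  vc=[19, 22, 26]

OUTCOME = VC-HIT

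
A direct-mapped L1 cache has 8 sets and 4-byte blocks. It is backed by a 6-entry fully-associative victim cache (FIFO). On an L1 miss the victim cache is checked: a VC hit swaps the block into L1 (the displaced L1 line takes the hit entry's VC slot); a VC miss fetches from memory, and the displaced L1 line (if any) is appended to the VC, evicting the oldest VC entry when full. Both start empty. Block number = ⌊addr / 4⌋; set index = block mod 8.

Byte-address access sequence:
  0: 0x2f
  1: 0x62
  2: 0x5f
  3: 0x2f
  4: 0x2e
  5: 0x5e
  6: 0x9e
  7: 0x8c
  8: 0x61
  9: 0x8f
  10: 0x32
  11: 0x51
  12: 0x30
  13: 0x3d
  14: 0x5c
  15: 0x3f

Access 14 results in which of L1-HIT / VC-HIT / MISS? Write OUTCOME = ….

OUTCOME = VC-HIT

  [0] addr=0x2f blk=11 s=3: MISS | VC []
  [1] addr=0x62 blk=24 s=0: MISS | VC []
  [2] addr=0x5f blk=23 s=7: MISS | VC []
  [3] addr=0x2f blk=11 s=3: L1-HIT | VC []
  [4] addr=0x2e blk=11 s=3: L1-HIT | VC []
  [5] addr=0x5e blk=23 s=7: L1-HIT | VC []
  [6] addr=0x9e blk=39 s=7: MISS | VC [23]
  [7] addr=0x8c blk=35 s=3: MISS | VC [23, 11]
  [8] addr=0x61 blk=24 s=0: L1-HIT | VC [23, 11]
  [9] addr=0x8f blk=35 s=3: L1-HIT | VC [23, 11]
  [10] addr=0x32 blk=12 s=4: MISS | VC [23, 11]
  [11] addr=0x51 blk=20 s=4: MISS | VC [23, 11, 12]
  [12] addr=0x30 blk=12 s=4: VC-HIT | VC [23, 11, 20]
  [13] addr=0x3d blk=15 s=7: MISS | VC [23, 11, 20, 39]
  [14] addr=0x5c blk=23 s=7: VC-HIT | VC [15, 11, 20, 39]
  [15] addr=0x3f blk=15 s=7: VC-HIT | VC [23, 11, 20, 39]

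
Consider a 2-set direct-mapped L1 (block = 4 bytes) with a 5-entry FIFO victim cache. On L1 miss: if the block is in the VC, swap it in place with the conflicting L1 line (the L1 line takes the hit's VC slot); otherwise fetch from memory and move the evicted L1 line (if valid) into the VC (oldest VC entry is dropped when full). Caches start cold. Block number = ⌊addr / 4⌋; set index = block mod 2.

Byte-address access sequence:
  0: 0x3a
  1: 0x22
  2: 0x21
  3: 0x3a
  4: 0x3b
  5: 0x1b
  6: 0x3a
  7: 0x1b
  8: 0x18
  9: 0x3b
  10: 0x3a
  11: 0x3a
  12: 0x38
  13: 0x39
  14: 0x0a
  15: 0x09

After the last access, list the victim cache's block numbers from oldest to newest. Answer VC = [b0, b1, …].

VC = [8, 6, 14]

#0 0x3a→b14/s0 MISS; vc=[]
#1 0x22→b8/s0 MISS; vc=[14]
#2 0x21→b8/s0 L1-HIT; vc=[14]
#3 0x3a→b14/s0 VC-HIT; vc=[8]
#4 0x3b→b14/s0 L1-HIT; vc=[8]
#5 0x1b→b6/s0 MISS; vc=[8,14]
#6 0x3a→b14/s0 VC-HIT; vc=[8,6]
#7 0x1b→b6/s0 VC-HIT; vc=[8,14]
#8 0x18→b6/s0 L1-HIT; vc=[8,14]
#9 0x3b→b14/s0 VC-HIT; vc=[8,6]
#10 0x3a→b14/s0 L1-HIT; vc=[8,6]
#11 0x3a→b14/s0 L1-HIT; vc=[8,6]
#12 0x38→b14/s0 L1-HIT; vc=[8,6]
#13 0x39→b14/s0 L1-HIT; vc=[8,6]
#14 0xa→b2/s0 MISS; vc=[8,6,14]
#15 0x9→b2/s0 L1-HIT; vc=[8,6,14]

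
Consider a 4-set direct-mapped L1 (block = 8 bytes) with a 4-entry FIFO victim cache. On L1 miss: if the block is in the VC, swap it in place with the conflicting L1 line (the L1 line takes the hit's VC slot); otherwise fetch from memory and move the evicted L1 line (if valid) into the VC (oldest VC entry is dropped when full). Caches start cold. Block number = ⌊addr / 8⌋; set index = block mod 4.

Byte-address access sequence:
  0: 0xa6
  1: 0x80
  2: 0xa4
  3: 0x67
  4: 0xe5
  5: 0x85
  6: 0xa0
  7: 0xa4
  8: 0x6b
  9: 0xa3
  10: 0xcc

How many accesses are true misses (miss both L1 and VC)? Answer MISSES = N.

#0 0xa6→b20/s0 MISS; vc=[]
#1 0x80→b16/s0 MISS; vc=[20]
#2 0xa4→b20/s0 VC-HIT; vc=[16]
#3 0x67→b12/s0 MISS; vc=[16,20]
#4 0xe5→b28/s0 MISS; vc=[16,20,12]
#5 0x85→b16/s0 VC-HIT; vc=[28,20,12]
#6 0xa0→b20/s0 VC-HIT; vc=[28,16,12]
#7 0xa4→b20/s0 L1-HIT; vc=[28,16,12]
#8 0x6b→b13/s1 MISS; vc=[28,16,12]
#9 0xa3→b20/s0 L1-HIT; vc=[28,16,12]
#10 0xcc→b25/s1 MISS; vc=[28,16,12,13]

MISSES = 6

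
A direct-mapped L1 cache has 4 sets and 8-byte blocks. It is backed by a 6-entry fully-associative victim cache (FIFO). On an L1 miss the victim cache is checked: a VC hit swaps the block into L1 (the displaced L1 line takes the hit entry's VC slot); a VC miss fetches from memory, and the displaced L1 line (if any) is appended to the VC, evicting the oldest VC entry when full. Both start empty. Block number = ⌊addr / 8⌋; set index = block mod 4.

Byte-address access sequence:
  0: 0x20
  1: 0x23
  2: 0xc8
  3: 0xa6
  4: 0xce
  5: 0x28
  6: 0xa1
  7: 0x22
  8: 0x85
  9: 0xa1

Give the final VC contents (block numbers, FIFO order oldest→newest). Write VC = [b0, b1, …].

0: 0x20 (blk 4, set 0) → MISS  vc=[]
1: 0x23 (blk 4, set 0) → L1-HIT  vc=[]
2: 0xc8 (blk 25, set 1) → MISS  vc=[]
3: 0xa6 (blk 20, set 0) → MISS  vc=[4]
4: 0xce (blk 25, set 1) → L1-HIT  vc=[4]
5: 0x28 (blk 5, set 1) → MISS  vc=[4, 25]
6: 0xa1 (blk 20, set 0) → L1-HIT  vc=[4, 25]
7: 0x22 (blk 4, set 0) → VC-HIT  vc=[20, 25]
8: 0x85 (blk 16, set 0) → MISS  vc=[20, 25, 4]
9: 0xa1 (blk 20, set 0) → VC-HIT  vc=[16, 25, 4]

VC = [16, 25, 4]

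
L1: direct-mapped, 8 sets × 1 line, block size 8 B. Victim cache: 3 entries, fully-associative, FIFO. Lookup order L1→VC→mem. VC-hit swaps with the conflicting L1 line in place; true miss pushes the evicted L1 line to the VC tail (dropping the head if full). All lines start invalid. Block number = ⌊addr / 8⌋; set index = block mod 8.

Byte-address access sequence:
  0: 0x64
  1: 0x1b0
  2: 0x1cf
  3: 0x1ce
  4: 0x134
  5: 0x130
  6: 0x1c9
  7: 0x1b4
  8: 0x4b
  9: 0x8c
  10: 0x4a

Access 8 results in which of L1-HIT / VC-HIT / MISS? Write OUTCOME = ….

OUTCOME = MISS

0: 0x64 (blk 12, set 4) → MISS  vc=[]
1: 0x1b0 (blk 54, set 6) → MISS  vc=[]
2: 0x1cf (blk 57, set 1) → MISS  vc=[]
3: 0x1ce (blk 57, set 1) → L1-HIT  vc=[]
4: 0x134 (blk 38, set 6) → MISS  vc=[54]
5: 0x130 (blk 38, set 6) → L1-HIT  vc=[54]
6: 0x1c9 (blk 57, set 1) → L1-HIT  vc=[54]
7: 0x1b4 (blk 54, set 6) → VC-HIT  vc=[38]
8: 0x4b (blk 9, set 1) → MISS  vc=[38, 57]
9: 0x8c (blk 17, set 1) → MISS  vc=[38, 57, 9]
10: 0x4a (blk 9, set 1) → VC-HIT  vc=[38, 57, 17]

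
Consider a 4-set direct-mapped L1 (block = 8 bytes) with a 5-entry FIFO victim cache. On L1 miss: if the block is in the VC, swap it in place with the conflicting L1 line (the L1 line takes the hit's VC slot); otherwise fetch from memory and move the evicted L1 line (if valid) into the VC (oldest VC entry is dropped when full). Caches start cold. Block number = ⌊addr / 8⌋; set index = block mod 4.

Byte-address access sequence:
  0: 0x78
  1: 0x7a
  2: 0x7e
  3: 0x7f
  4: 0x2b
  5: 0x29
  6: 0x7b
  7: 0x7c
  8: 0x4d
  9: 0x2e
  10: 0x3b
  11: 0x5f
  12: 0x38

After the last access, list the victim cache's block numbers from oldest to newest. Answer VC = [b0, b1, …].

VC = [9, 15, 11]

  [0] addr=0x78 blk=15 s=3: MISS | VC []
  [1] addr=0x7a blk=15 s=3: L1-HIT | VC []
  [2] addr=0x7e blk=15 s=3: L1-HIT | VC []
  [3] addr=0x7f blk=15 s=3: L1-HIT | VC []
  [4] addr=0x2b blk=5 s=1: MISS | VC []
  [5] addr=0x29 blk=5 s=1: L1-HIT | VC []
  [6] addr=0x7b blk=15 s=3: L1-HIT | VC []
  [7] addr=0x7c blk=15 s=3: L1-HIT | VC []
  [8] addr=0x4d blk=9 s=1: MISS | VC [5]
  [9] addr=0x2e blk=5 s=1: VC-HIT | VC [9]
  [10] addr=0x3b blk=7 s=3: MISS | VC [9, 15]
  [11] addr=0x5f blk=11 s=3: MISS | VC [9, 15, 7]
  [12] addr=0x38 blk=7 s=3: VC-HIT | VC [9, 15, 11]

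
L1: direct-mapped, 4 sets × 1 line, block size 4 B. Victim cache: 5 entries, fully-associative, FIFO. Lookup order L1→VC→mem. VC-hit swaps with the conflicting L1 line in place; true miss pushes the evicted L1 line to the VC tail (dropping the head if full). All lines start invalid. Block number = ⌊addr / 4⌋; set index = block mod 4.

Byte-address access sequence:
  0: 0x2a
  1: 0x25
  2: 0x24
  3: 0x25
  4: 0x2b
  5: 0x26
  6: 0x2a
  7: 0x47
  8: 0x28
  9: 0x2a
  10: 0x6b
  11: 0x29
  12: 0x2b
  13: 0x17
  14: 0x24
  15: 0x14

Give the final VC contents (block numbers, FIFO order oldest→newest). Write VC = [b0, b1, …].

VC = [9, 26, 17]

#0 0x2a→b10/s2 MISS; vc=[]
#1 0x25→b9/s1 MISS; vc=[]
#2 0x24→b9/s1 L1-HIT; vc=[]
#3 0x25→b9/s1 L1-HIT; vc=[]
#4 0x2b→b10/s2 L1-HIT; vc=[]
#5 0x26→b9/s1 L1-HIT; vc=[]
#6 0x2a→b10/s2 L1-HIT; vc=[]
#7 0x47→b17/s1 MISS; vc=[9]
#8 0x28→b10/s2 L1-HIT; vc=[9]
#9 0x2a→b10/s2 L1-HIT; vc=[9]
#10 0x6b→b26/s2 MISS; vc=[9,10]
#11 0x29→b10/s2 VC-HIT; vc=[9,26]
#12 0x2b→b10/s2 L1-HIT; vc=[9,26]
#13 0x17→b5/s1 MISS; vc=[9,26,17]
#14 0x24→b9/s1 VC-HIT; vc=[5,26,17]
#15 0x14→b5/s1 VC-HIT; vc=[9,26,17]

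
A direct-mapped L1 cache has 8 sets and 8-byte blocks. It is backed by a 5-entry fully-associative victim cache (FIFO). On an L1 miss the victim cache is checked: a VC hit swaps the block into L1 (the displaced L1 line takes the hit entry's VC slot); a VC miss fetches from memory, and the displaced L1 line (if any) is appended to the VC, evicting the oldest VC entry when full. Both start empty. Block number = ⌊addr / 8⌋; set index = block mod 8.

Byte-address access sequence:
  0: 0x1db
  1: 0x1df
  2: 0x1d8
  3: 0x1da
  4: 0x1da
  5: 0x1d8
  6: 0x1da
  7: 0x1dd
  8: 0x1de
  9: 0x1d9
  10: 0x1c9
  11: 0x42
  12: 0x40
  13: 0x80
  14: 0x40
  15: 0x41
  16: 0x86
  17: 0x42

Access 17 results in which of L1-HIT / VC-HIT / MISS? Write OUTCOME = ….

OUTCOME = VC-HIT

  [0] addr=0x1db blk=59 s=3: MISS | VC []
  [1] addr=0x1df blk=59 s=3: L1-HIT | VC []
  [2] addr=0x1d8 blk=59 s=3: L1-HIT | VC []
  [3] addr=0x1da blk=59 s=3: L1-HIT | VC []
  [4] addr=0x1da blk=59 s=3: L1-HIT | VC []
  [5] addr=0x1d8 blk=59 s=3: L1-HIT | VC []
  [6] addr=0x1da blk=59 s=3: L1-HIT | VC []
  [7] addr=0x1dd blk=59 s=3: L1-HIT | VC []
  [8] addr=0x1de blk=59 s=3: L1-HIT | VC []
  [9] addr=0x1d9 blk=59 s=3: L1-HIT | VC []
  [10] addr=0x1c9 blk=57 s=1: MISS | VC []
  [11] addr=0x42 blk=8 s=0: MISS | VC []
  [12] addr=0x40 blk=8 s=0: L1-HIT | VC []
  [13] addr=0x80 blk=16 s=0: MISS | VC [8]
  [14] addr=0x40 blk=8 s=0: VC-HIT | VC [16]
  [15] addr=0x41 blk=8 s=0: L1-HIT | VC [16]
  [16] addr=0x86 blk=16 s=0: VC-HIT | VC [8]
  [17] addr=0x42 blk=8 s=0: VC-HIT | VC [16]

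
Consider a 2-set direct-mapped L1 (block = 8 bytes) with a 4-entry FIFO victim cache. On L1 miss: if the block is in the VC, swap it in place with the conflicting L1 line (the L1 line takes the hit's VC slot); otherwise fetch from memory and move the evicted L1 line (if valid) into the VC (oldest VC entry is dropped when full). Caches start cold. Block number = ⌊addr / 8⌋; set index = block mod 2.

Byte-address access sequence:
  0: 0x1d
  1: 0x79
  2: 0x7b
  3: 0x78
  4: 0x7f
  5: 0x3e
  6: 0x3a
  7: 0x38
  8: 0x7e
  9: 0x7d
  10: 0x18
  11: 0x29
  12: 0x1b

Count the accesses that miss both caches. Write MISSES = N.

MISSES = 4

0: 0x1d (blk 3, set 1) → MISS  vc=[]
1: 0x79 (blk 15, set 1) → MISS  vc=[3]
2: 0x7b (blk 15, set 1) → L1-HIT  vc=[3]
3: 0x78 (blk 15, set 1) → L1-HIT  vc=[3]
4: 0x7f (blk 15, set 1) → L1-HIT  vc=[3]
5: 0x3e (blk 7, set 1) → MISS  vc=[3, 15]
6: 0x3a (blk 7, set 1) → L1-HIT  vc=[3, 15]
7: 0x38 (blk 7, set 1) → L1-HIT  vc=[3, 15]
8: 0x7e (blk 15, set 1) → VC-HIT  vc=[3, 7]
9: 0x7d (blk 15, set 1) → L1-HIT  vc=[3, 7]
10: 0x18 (blk 3, set 1) → VC-HIT  vc=[15, 7]
11: 0x29 (blk 5, set 1) → MISS  vc=[15, 7, 3]
12: 0x1b (blk 3, set 1) → VC-HIT  vc=[15, 7, 5]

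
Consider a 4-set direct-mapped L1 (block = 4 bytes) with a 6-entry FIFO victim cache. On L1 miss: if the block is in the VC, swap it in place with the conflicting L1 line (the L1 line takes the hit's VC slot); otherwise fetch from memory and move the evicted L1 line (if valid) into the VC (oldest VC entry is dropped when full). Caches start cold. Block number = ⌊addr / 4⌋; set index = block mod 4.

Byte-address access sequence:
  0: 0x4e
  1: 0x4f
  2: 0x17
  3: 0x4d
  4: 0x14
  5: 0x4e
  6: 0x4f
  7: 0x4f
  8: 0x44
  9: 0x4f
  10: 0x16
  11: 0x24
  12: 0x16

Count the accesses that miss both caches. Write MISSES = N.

MISSES = 4

#0 0x4e→b19/s3 MISS; vc=[]
#1 0x4f→b19/s3 L1-HIT; vc=[]
#2 0x17→b5/s1 MISS; vc=[]
#3 0x4d→b19/s3 L1-HIT; vc=[]
#4 0x14→b5/s1 L1-HIT; vc=[]
#5 0x4e→b19/s3 L1-HIT; vc=[]
#6 0x4f→b19/s3 L1-HIT; vc=[]
#7 0x4f→b19/s3 L1-HIT; vc=[]
#8 0x44→b17/s1 MISS; vc=[5]
#9 0x4f→b19/s3 L1-HIT; vc=[5]
#10 0x16→b5/s1 VC-HIT; vc=[17]
#11 0x24→b9/s1 MISS; vc=[17,5]
#12 0x16→b5/s1 VC-HIT; vc=[17,9]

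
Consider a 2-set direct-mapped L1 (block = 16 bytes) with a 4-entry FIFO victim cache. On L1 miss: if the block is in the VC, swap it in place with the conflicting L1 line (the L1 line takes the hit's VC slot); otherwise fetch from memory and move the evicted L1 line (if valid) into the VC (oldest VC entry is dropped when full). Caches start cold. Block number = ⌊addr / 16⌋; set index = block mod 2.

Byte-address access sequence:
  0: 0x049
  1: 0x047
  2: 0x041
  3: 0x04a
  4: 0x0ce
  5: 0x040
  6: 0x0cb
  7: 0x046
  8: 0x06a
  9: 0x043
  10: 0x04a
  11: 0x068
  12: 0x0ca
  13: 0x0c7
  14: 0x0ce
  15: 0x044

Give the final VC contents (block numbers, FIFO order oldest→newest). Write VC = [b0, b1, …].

VC = [6, 12]

#0 0x49→b4/s0 MISS; vc=[]
#1 0x47→b4/s0 L1-HIT; vc=[]
#2 0x41→b4/s0 L1-HIT; vc=[]
#3 0x4a→b4/s0 L1-HIT; vc=[]
#4 0xce→b12/s0 MISS; vc=[4]
#5 0x40→b4/s0 VC-HIT; vc=[12]
#6 0xcb→b12/s0 VC-HIT; vc=[4]
#7 0x46→b4/s0 VC-HIT; vc=[12]
#8 0x6a→b6/s0 MISS; vc=[12,4]
#9 0x43→b4/s0 VC-HIT; vc=[12,6]
#10 0x4a→b4/s0 L1-HIT; vc=[12,6]
#11 0x68→b6/s0 VC-HIT; vc=[12,4]
#12 0xca→b12/s0 VC-HIT; vc=[6,4]
#13 0xc7→b12/s0 L1-HIT; vc=[6,4]
#14 0xce→b12/s0 L1-HIT; vc=[6,4]
#15 0x44→b4/s0 VC-HIT; vc=[6,12]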